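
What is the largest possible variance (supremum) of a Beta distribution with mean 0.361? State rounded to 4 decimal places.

0.2307

Var = μ(1−μ)/(α+β+1), which approaches μ(1−μ) as α+β → 0.
So the supremum is μ(1−μ) = 0.361×0.639 = 0.2307.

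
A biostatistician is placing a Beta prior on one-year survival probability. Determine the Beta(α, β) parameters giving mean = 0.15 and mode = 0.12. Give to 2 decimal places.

α = 3.80, β = 21.53

With s = α+β: μ = α/s and mode = (α−1)/(s−2). Eliminating α = μs,
μs − 1 = m(s−2) ⇒ s(μ−m) = 1−2m ⇒ s = 0.76/0.03 = 25.3333.
So α = μs = 3.80, β = (1−μ)s = 21.53.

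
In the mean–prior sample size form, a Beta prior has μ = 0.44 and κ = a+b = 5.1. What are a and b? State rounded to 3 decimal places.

a = μκ = 0.44×5.1 = 2.244 and b = (1−μ)κ = 0.56×5.1 = 2.856.

a = 2.244, b = 2.856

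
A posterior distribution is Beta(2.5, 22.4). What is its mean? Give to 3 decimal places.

0.100

E[X] = α/(α+β) = 2.5/24.9 = 0.100.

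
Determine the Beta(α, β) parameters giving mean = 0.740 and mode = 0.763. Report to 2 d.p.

α = 16.92, β = 5.95

Let s = α+β. Mean gives α = μs = 0.740s; mode gives (α−1)/(s−2) = 0.763.
Substituting: 0.740s − 1 = 0.763(s−2) = 0.763s − 1.526, so -0.023s = -0.526 and s = 22.8696.
Then α = 0.740×22.8696 = 16.92 and β = s−α = 5.95.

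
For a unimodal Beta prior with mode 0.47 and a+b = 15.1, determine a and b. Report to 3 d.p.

a = 7.157, b = 7.943

Since the density peak of Beta(a,b) is at (a−1)/(a+b−2),
a = 1 + 0.47(15.1−2) = 7.157 and b = 15.1 − 7.157 = 7.943.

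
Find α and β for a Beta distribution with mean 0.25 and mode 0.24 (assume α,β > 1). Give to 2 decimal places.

α = 13.00, β = 39.00

With s = α+β: μ = α/s and mode = (α−1)/(s−2). Eliminating α = μs,
μs − 1 = m(s−2) ⇒ s(μ−m) = 1−2m ⇒ s = 0.52/0.01 = 52.0000.
So α = μs = 13.00, β = (1−μ)s = 39.00.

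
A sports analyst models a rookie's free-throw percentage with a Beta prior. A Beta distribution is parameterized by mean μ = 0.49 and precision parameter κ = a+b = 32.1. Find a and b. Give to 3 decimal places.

Split κ in proportion μ : (1−μ): a = 0.49·32.1 = 15.729, b = 32.1 − 15.729 = 16.371.

a = 15.729, b = 16.371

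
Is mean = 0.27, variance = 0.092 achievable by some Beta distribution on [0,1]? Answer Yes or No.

Yes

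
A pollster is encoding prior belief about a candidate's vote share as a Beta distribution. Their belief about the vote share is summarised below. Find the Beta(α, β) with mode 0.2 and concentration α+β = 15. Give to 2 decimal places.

Mode = (α−1)/(κ−2) with κ = α+β, so α−1 = 0.2·13 = 2.60.
α = 3.60; β = κ − α = 11.40.

α = 3.60, β = 11.40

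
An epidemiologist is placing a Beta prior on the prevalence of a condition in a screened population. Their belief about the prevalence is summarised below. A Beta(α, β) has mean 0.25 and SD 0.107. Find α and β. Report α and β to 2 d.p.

α = 3.84, β = 11.53

Variance = 0.107² = 0.011449. The moment-matching identity α+β = μ(1−μ)/Var − 1 gives
α+β = 0.1875/0.011449 − 1 = 15.3770, so α = μ·15.3770 = 3.84 and β = (1−μ)·15.3770 = 11.53.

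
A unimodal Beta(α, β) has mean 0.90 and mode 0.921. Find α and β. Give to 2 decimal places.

α = 36.09, β = 4.01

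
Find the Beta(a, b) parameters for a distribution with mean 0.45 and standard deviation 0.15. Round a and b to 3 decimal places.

a = 4.500, b = 5.500

Variance = 0.15² = 0.0225. The moment-matching identity a+b = μ(1−μ)/Var − 1 gives
a+b = 0.2475/0.0225 − 1 = 10.0000, so a = μ·10.0000 = 4.500 and b = (1−μ)·10.0000 = 5.500.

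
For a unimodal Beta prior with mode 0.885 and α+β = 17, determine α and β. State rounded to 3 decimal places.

Mode = (α−1)/(κ−2) with κ = α+β, so α−1 = 0.885·15 = 13.275.
α = 14.275; β = κ − α = 2.725.

α = 14.275, β = 2.725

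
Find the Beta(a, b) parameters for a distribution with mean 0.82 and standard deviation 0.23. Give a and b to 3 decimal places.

a = 1.468, b = 0.322

First σ² = 0.0529. Setting a = μn, b = (1−μ)n with n = a+b,
μ(1−μ)/(n+1) = 0.0529 ⇒ n+1 = 0.1476/0.0529 = 2.7902 ⇒ n = 1.7902.
Hence a = 0.82×1.7902 = 1.468, b = 0.18×1.7902 = 0.322.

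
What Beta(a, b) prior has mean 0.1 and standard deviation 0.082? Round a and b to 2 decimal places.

a = 1.24, b = 11.15

First σ² = 0.006724. Setting a = μn, b = (1−μ)n with n = a+b,
μ(1−μ)/(n+1) = 0.006724 ⇒ n+1 = 0.09/0.006724 = 13.3849 ⇒ n = 12.3849.
Hence a = 0.1×12.3849 = 1.24, b = 0.9×12.3849 = 11.15.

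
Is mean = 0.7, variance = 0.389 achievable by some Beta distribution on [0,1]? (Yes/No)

No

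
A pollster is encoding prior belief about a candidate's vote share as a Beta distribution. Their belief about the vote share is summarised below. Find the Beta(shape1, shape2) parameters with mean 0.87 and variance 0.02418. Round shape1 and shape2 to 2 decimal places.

Write ν = shape1+shape2; then shape1 = μν and Var = μ(1−μ)/(ν+1).
ν = μ(1−μ)/Var − 1 = 0.1131/0.02418 − 1 = 3.6774.
shape1 = 0.87·3.6774 = 3.20, shape2 = 0.13·3.6774 = 0.48.

shape1 = 3.20, shape2 = 0.48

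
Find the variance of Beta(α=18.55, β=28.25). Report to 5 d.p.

μ = 18.55/46.80 = 0.396368; Var = μ(1−μ)/(α+β+1) = 0.2392603/47.80 = 0.00501.

0.00501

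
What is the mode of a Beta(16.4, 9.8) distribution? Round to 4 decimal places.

0.6364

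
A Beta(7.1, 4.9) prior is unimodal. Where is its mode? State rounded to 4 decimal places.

With α,β > 1, mode = (α−1)/(α+β−2) = 6.1/10.0 = 0.6100.

0.6100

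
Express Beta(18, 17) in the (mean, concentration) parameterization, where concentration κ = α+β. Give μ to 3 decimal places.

κ = α+β = 18+17 = 35; μ = α/κ = 18/35 = 0.514.

μ = 0.514, κ = 35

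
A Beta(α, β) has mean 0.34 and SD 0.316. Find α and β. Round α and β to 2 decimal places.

α = 0.42, β = 0.82

Variance = 0.316² = 0.099856. The moment-matching identity α+β = μ(1−μ)/Var − 1 gives
α+β = 0.2244/0.099856 − 1 = 1.2472, so α = μ·1.2472 = 0.42 and β = (1−μ)·1.2472 = 0.82.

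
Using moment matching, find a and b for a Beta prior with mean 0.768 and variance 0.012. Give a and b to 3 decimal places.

Let s = a+b. The Beta variance is μ(1−μ)/(s+1).
So s+1 = μ(1−μ)/σ² = (0.768×0.232)/0.012 = 0.178176/0.012 = 14.8480, giving s = 13.8480.
Then a = μs = 0.768×13.8480 = 10.635 and b = (1−μ)s = 0.232×13.8480 = 3.213.

a = 10.635, b = 3.213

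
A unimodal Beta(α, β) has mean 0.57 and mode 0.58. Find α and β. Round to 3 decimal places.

α = 9.120, β = 6.880

With s = α+β: μ = α/s and mode = (α−1)/(s−2). Eliminating α = μs,
μs − 1 = m(s−2) ⇒ s(μ−m) = 1−2m ⇒ s = -0.16/-0.01 = 16.0000.
So α = μs = 9.120, β = (1−μ)s = 6.880.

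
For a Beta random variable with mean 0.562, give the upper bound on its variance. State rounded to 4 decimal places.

0.2462

Var = μ(1−μ)/(α+β+1), which approaches μ(1−μ) as α+β → 0.
So the supremum is μ(1−μ) = 0.562×0.438 = 0.2462.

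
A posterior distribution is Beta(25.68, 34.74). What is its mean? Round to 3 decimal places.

The Beta mean is α/(α+β) = 25.68/(25.68+34.74) = 0.425.

0.425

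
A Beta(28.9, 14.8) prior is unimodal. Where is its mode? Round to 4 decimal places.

The density x^(α−1)(1−x)^(β−1) is maximised at (α−1)/(α+β−2) = 27.9/41.7 = 0.6691.

0.6691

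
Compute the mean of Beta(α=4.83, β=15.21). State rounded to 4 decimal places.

E[X] = α/(α+β) = 4.83/20.04 = 0.2410.

0.2410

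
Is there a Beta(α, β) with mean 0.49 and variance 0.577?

No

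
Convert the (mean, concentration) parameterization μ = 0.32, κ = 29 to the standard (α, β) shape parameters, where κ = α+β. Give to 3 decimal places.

α = μκ = 0.32×29 = 9.280 and β = (1−μ)κ = 0.68×29 = 19.720.

α = 9.280, β = 19.720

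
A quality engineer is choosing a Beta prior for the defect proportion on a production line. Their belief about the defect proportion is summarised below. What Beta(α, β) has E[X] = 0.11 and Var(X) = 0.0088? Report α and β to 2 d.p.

α = 1.11, β = 9.01

By moment matching, α+β = μ(1−μ)/σ² − 1 = (0.11·0.89)/0.0088 − 1 = 11.1250 − 1 = 10.1250.
Since α/(α+β) = μ, α = 0.11·10.1250 = 1.11 and β = 0.89·10.1250 = 9.01.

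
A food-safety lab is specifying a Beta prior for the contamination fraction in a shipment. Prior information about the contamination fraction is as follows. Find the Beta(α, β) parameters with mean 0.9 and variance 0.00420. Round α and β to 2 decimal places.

α = 18.39, β = 2.04

Write ν = α+β; then α = μν and Var = μ(1−μ)/(ν+1).
ν = μ(1−μ)/Var − 1 = 0.09/0.00420 − 1 = 20.4286.
α = 0.9·20.4286 = 18.39, β = 0.1·20.4286 = 2.04.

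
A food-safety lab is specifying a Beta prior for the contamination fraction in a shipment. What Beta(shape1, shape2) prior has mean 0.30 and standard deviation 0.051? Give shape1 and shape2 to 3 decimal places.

shape1 = 23.921, shape2 = 55.817

First σ² = 0.002601. Setting shape1 = μn, shape2 = (1−μ)n with n = shape1+shape2,
μ(1−μ)/(n+1) = 0.002601 ⇒ n+1 = 0.2100/0.002601 = 80.7382 ⇒ n = 79.7382.
Hence shape1 = 0.30×79.7382 = 23.921, shape2 = 0.70×79.7382 = 55.817.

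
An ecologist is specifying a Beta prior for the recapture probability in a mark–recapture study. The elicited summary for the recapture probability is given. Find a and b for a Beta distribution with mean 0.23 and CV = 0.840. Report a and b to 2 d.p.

a = 0.86, b = 2.88

σ = CV·μ = 0.840×0.23 = 0.19320, so σ² = 0.037326.
s+1 = μ(1−μ)/σ² = 0.1771/0.037326 = 4.7447, so s = a+b = 3.7447.
a = μs = 0.86, b = (1−μ)s = 2.88.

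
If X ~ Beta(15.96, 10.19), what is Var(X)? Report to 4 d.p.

Var = αβ/[(α+β)²(α+β+1)] = (15.96×10.19)/(26.15²×27.15) = 162.6324/18565.780875 = 0.0088.

0.0088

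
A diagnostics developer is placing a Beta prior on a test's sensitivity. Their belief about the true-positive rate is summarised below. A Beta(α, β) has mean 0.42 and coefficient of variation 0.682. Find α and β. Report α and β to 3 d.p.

σ = CV·μ = 0.682×0.42 = 0.28644, so σ² = 0.082048.
s+1 = μ(1−μ)/σ² = 0.2436/0.082048 = 2.9690, so s = α+β = 1.9690.
α = μs = 0.827, β = (1−μ)s = 1.142.

α = 0.827, β = 1.142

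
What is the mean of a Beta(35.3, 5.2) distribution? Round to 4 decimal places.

E[X] = α/(α+β) = 35.3/40.5 = 0.8716.

0.8716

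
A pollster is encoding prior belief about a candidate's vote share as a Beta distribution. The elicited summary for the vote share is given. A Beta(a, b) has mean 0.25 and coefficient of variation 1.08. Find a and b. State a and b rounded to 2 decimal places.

a = 0.39, b = 1.18

Var = (CV·μ)² = (1.08×0.25)² = 0.072900.
a+b = μ(1−μ)/Var − 1 = 0.1875/0.072900 − 1 = 1.5720.
Thus a = 0.25·1.5720 = 0.39 and b = 0.75·1.5720 = 1.18.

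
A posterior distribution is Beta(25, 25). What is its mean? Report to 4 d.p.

0.5000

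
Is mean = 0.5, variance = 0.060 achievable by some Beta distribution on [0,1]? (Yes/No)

The Beta variance bound is σ² < μ(1−μ).
Here μ(1−μ) = 0.5×0.5 = 0.25, and 0.060 < 0.25.

Yes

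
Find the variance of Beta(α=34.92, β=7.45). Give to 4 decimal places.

Var = αβ/[(α+β)²(α+β+1)] = (34.92×7.45)/(42.37²×43.37) = 260.1540/77858.556953 = 0.0033.

0.0033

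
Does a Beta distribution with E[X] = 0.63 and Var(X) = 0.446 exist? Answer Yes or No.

No

The Beta variance bound is σ² < μ(1−μ).
Here μ(1−μ) = 0.63×0.37 = 0.2331, and 0.446 ≥ 0.2331.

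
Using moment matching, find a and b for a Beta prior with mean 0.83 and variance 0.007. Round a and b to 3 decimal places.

a = 15.900, b = 3.257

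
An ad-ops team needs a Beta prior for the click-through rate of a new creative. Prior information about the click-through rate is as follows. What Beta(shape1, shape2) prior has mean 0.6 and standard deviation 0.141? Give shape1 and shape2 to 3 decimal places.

shape1 = 6.643, shape2 = 4.429

First σ² = 0.019881. Setting shape1 = μn, shape2 = (1−μ)n with n = shape1+shape2,
μ(1−μ)/(n+1) = 0.019881 ⇒ n+1 = 0.24/0.019881 = 12.0718 ⇒ n = 11.0718.
Hence shape1 = 0.6×11.0718 = 6.643, shape2 = 0.4×11.0718 = 4.429.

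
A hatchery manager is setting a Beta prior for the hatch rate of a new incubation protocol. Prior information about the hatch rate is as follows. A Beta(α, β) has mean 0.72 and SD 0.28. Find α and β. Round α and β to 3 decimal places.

First σ² = 0.0784. Setting α = μn, β = (1−μ)n with n = α+β,
μ(1−μ)/(n+1) = 0.0784 ⇒ n+1 = 0.2016/0.0784 = 2.5714 ⇒ n = 1.5714.
Hence α = 0.72×1.5714 = 1.131, β = 0.28×1.5714 = 0.440.

α = 1.131, β = 0.440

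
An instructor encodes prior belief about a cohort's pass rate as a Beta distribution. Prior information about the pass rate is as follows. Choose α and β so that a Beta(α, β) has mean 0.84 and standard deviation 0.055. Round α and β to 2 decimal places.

σ² = 0.055² = 0.003025.
With s = α+β, Var = μ(1−μ)/(s+1), so s+1 = (0.84×0.16)/0.003025 = 44.4298 and s = 43.4298.
α = μs = 36.48, β = (1−μ)s = 6.95.

α = 36.48, β = 6.95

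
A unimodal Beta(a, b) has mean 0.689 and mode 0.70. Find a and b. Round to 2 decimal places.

Let s = a+b. Mean gives a = μs = 0.689s; mode gives (a−1)/(s−2) = 0.70.
Substituting: 0.689s − 1 = 0.70(s−2) = 0.70s − 1.40, so -0.011s = -0.40 and s = 36.3636.
Then a = 0.689×36.3636 = 25.05 and b = s−a = 11.31.

a = 25.05, b = 11.31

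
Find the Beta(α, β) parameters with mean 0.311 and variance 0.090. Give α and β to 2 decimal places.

α = 0.43, β = 0.95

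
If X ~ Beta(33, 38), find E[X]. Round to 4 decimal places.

0.4648

E[X] = α/(α+β) = 33/71 = 0.4648.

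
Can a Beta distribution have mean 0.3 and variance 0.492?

For any Beta, Var(X) < E[X]·(1−E[X]).
Here μ(1−μ) = 0.3×0.7 = 0.21, and 0.492 ≥ 0.21.

No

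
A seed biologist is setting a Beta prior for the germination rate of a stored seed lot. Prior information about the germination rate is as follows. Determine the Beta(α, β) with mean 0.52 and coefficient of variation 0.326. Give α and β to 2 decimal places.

α = 4.00, β = 3.69

σ = CV·μ = 0.326×0.52 = 0.16952, so σ² = 0.028737.
s+1 = μ(1−μ)/σ² = 0.2496/0.028737 = 8.6857, so s = α+β = 7.6857.
α = μs = 4.00, β = (1−μ)s = 3.69.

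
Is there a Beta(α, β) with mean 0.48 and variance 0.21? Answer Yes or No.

Yes

For any Beta, Var(X) < E[X]·(1−E[X]).
Here μ(1−μ) = 0.48×0.52 = 0.2496, and 0.21 < 0.2496.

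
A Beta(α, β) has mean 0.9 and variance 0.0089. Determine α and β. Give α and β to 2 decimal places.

α = 8.20, β = 0.91

By moment matching, α+β = μ(1−μ)/σ² − 1 = (0.9·0.1)/0.0089 − 1 = 10.1124 − 1 = 9.1124.
Since α/(α+β) = μ, α = 0.9·9.1124 = 8.20 and β = 0.1·9.1124 = 0.91.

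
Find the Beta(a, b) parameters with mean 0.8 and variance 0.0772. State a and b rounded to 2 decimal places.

a = 0.86, b = 0.21

Write ν = a+b; then a = μν and Var = μ(1−μ)/(ν+1).
ν = μ(1−μ)/Var − 1 = 0.16/0.0772 − 1 = 1.0725.
a = 0.8·1.0725 = 0.86, b = 0.2·1.0725 = 0.21.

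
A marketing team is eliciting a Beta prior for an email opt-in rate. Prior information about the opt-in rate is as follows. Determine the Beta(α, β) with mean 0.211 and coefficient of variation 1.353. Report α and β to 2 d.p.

α = 0.22, β = 0.82

Var = (CV·μ)² = (1.353×0.211)² = 0.081501.
α+β = μ(1−μ)/Var − 1 = 0.166479/0.081501 − 1 = 1.0427.
Thus α = 0.211·1.0427 = 0.22 and β = 0.789·1.0427 = 0.82.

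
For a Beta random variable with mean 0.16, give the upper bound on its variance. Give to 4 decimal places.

0.1344

Var = μ(1−μ)/(α+β+1), which approaches μ(1−μ) as α+β → 0.
So the supremum is μ(1−μ) = 0.16×0.84 = 0.1344.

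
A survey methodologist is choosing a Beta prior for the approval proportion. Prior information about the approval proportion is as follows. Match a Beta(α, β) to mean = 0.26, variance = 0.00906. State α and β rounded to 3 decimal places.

Let s = α+β. The Beta variance is μ(1−μ)/(s+1).
So s+1 = μ(1−μ)/σ² = (0.26×0.74)/0.00906 = 0.1924/0.00906 = 21.2362, giving s = 20.2362.
Then α = μs = 0.26×20.2362 = 5.261 and β = (1−μ)s = 0.74×20.2362 = 14.975.

α = 5.261, β = 14.975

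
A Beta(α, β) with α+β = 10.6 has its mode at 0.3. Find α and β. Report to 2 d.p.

For α,β>1 the mode is (α−1)/(α+β−2), so α = mode·(κ−2)+1 = 0.3×8.6+1 = 3.58.
And β = (1−mode)·(κ−2)+1 = 0.7×8.6+1 = 7.02.

α = 3.58, β = 7.02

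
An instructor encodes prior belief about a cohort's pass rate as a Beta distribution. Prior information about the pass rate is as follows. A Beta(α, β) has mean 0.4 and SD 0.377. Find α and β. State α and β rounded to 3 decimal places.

First σ² = 0.142129. Setting α = μn, β = (1−μ)n with n = α+β,
μ(1−μ)/(n+1) = 0.142129 ⇒ n+1 = 0.24/0.142129 = 1.6886 ⇒ n = 0.6886.
Hence α = 0.4×0.6886 = 0.275, β = 0.6×0.6886 = 0.413.

α = 0.275, β = 0.413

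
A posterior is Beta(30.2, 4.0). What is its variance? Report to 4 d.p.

Var = αβ/[(α+β)²(α+β+1)] = (30.2×4.0)/(34.2²×35.2) = 120.80/41171.328 = 0.0029.

0.0029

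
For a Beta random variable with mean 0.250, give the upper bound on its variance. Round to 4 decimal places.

0.1875

Var = μ(1−μ)/(α+β+1), which approaches μ(1−μ) as α+β → 0.
So the supremum is μ(1−μ) = 0.250×0.750 = 0.1875.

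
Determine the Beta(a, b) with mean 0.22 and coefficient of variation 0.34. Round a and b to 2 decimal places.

a = 6.53, b = 23.14

σ = CV·μ = 0.34×0.22 = 0.07480, so σ² = 0.005595.
s+1 = μ(1−μ)/σ² = 0.1716/0.005595 = 30.6700, so s = a+b = 29.6700.
a = μs = 6.53, b = (1−μ)s = 23.14.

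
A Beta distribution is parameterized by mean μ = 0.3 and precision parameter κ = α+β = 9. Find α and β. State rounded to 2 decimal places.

Split κ in proportion μ : (1−μ): α = 0.3·9 = 2.70, β = 9 − 2.70 = 6.30.

α = 2.70, β = 6.30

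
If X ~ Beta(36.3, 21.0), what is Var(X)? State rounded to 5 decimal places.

μ = 36.3/57.3 = 0.633508; Var = μ(1−μ)/(α+β+1) = 0.2321757/58.3 = 0.00398.

0.00398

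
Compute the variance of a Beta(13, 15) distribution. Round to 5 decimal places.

0.00858

μ = 13/28 = 0.464286; Var = μ(1−μ)/(α+β+1) = 0.2487245/29 = 0.00858.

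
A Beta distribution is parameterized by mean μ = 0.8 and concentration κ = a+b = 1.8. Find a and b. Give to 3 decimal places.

a = 1.440, b = 0.360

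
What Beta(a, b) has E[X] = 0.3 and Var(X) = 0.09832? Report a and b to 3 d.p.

a = 0.341, b = 0.795

By moment matching, a+b = μ(1−μ)/σ² − 1 = (0.3·0.7)/0.09832 − 1 = 2.1359 − 1 = 1.1359.
Since a/(a+b) = μ, a = 0.3·1.1359 = 0.341 and b = 0.7·1.1359 = 0.795.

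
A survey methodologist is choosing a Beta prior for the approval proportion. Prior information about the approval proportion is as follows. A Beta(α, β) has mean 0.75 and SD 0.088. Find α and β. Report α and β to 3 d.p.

Variance = 0.088² = 0.007744. The moment-matching identity α+β = μ(1−μ)/Var − 1 gives
α+β = 0.1875/0.007744 − 1 = 23.2123, so α = μ·23.2123 = 17.409 and β = (1−μ)·23.2123 = 5.803.

α = 17.409, β = 5.803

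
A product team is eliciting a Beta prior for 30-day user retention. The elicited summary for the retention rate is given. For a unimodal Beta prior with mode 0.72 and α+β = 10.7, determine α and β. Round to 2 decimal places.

α = 7.26, β = 3.44

Since the density peak of Beta(α,β) is at (α−1)/(α+β−2),
α = 1 + 0.72(10.7−2) = 7.26 and β = 10.7 − 7.26 = 3.44.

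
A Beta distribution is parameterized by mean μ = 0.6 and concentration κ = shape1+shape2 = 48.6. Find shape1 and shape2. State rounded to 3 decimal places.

Split κ in proportion μ : (1−μ): shape1 = 0.6·48.6 = 29.160, shape2 = 48.6 − 29.160 = 19.440.

shape1 = 29.160, shape2 = 19.440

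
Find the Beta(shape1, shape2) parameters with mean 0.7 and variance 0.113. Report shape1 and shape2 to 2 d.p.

Let s = shape1+shape2. The Beta variance is μ(1−μ)/(s+1).
So s+1 = μ(1−μ)/σ² = (0.7×0.3)/0.113 = 0.21/0.113 = 1.8584, giving s = 0.8584.
Then shape1 = μs = 0.7×0.8584 = 0.60 and shape2 = (1−μ)s = 0.3×0.8584 = 0.26.

shape1 = 0.60, shape2 = 0.26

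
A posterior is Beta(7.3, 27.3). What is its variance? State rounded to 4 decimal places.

0.0047

μ = 7.3/34.6 = 0.210983; Var = μ(1−μ)/(α+β+1) = 0.1664690/35.6 = 0.0047.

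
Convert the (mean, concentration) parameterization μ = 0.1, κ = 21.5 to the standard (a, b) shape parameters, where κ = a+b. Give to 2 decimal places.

a = μκ = 0.1×21.5 = 2.15 and b = (1−μ)κ = 0.9×21.5 = 19.35.

a = 2.15, b = 19.35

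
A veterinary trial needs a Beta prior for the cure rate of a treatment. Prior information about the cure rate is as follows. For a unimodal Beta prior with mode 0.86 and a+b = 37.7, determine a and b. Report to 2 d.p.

a = 31.70, b = 6.00

Since the density peak of Beta(a,b) is at (a−1)/(a+b−2),
a = 1 + 0.86(37.7−2) = 31.70 and b = 37.7 − 31.70 = 6.00.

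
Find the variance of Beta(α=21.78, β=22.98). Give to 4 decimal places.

Var = αβ/[(α+β)²(α+β+1)] = (21.78×22.98)/(44.76²×45.76) = 500.5044/91678.219776 = 0.0055.

0.0055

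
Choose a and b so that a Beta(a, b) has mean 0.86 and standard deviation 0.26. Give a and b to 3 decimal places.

σ² = 0.26² = 0.0676.
With s = a+b, Var = μ(1−μ)/(s+1), so s+1 = (0.86×0.14)/0.0676 = 1.7811 and s = 0.7811.
a = μs = 0.672, b = (1−μ)s = 0.109.

a = 0.672, b = 0.109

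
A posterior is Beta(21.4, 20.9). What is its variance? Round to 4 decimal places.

0.0058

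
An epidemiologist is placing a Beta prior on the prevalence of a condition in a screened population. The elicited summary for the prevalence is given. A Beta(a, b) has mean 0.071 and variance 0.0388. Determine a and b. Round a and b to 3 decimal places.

a = 0.050, b = 0.650

Write ν = a+b; then a = μν and Var = μ(1−μ)/(ν+1).
ν = μ(1−μ)/Var − 1 = 0.065959/0.0388 − 1 = 0.7000.
a = 0.071·0.7000 = 0.050, b = 0.929·0.7000 = 0.650.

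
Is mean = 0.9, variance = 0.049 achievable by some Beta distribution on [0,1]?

Yes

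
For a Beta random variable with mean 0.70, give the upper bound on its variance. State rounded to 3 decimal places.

0.210

For fixed mean μ the Beta variance is μ(1−μ)/(α+β+1), increasing as α+β decreases.
Its least upper bound (not attained) is μ(1−μ) = 0.70·0.30 = 0.210.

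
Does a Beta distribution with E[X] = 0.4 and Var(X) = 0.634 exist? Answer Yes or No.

The Beta variance bound is σ² < μ(1−μ).
Here μ(1−μ) = 0.4×0.6 = 0.24, and 0.634 ≥ 0.24.

No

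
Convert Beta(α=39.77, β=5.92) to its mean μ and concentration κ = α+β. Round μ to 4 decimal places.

μ = 0.8704, κ = 45.69

κ = α+β = 39.77+5.92 = 45.69; μ = α/κ = 39.77/45.69 = 0.8704.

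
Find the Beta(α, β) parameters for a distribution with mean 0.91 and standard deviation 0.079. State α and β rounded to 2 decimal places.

α = 11.03, β = 1.09

First σ² = 0.006241. Setting α = μn, β = (1−μ)n with n = α+β,
μ(1−μ)/(n+1) = 0.006241 ⇒ n+1 = 0.0819/0.006241 = 13.1229 ⇒ n = 12.1229.
Hence α = 0.91×12.1229 = 11.03, β = 0.09×12.1229 = 1.09.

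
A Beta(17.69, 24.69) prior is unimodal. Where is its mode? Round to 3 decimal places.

The density x^(α−1)(1−x)^(β−1) is maximised at (α−1)/(α+β−2) = 16.69/40.38 = 0.413.

0.413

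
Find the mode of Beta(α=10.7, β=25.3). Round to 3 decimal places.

0.285

With α,β > 1, mode = (α−1)/(α+β−2) = 9.7/34.0 = 0.285.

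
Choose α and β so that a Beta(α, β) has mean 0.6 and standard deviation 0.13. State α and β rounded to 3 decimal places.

α = 7.921, β = 5.280

σ² = 0.13² = 0.0169.
With s = α+β, Var = μ(1−μ)/(s+1), so s+1 = (0.6×0.4)/0.0169 = 14.2012 and s = 13.2012.
α = μs = 7.921, β = (1−μ)s = 5.280.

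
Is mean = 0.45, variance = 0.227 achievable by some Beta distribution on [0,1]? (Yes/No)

For any Beta, Var(X) < E[X]·(1−E[X]).
Here μ(1−μ) = 0.45×0.55 = 0.2475, and 0.227 < 0.2475.

Yes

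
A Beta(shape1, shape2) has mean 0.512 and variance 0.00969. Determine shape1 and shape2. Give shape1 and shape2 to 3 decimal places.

Let s = shape1+shape2. The Beta variance is μ(1−μ)/(s+1).
So s+1 = μ(1−μ)/σ² = (0.512×0.488)/0.00969 = 0.249856/0.00969 = 25.7849, giving s = 24.7849.
Then shape1 = μs = 0.512×24.7849 = 12.690 and shape2 = (1−μ)s = 0.488×24.7849 = 12.095.

shape1 = 12.690, shape2 = 12.095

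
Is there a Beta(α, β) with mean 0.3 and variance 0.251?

No

For any Beta, Var(X) < E[X]·(1−E[X]).
Here μ(1−μ) = 0.3×0.7 = 0.21, and 0.251 ≥ 0.21.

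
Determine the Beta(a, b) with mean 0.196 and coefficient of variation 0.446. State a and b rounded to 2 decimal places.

σ = CV·μ = 0.446×0.196 = 0.08742, so σ² = 0.007642.
s+1 = μ(1−μ)/σ² = 0.157584/0.007642 = 20.6220, so s = a+b = 19.6220.
a = μs = 3.85, b = (1−μ)s = 15.78.

a = 3.85, b = 15.78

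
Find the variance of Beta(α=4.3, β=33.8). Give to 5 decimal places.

0.00256

Var = αβ/[(α+β)²(α+β+1)] = (4.3×33.8)/(38.1²×39.1) = 145.34/56757.951 = 0.00256.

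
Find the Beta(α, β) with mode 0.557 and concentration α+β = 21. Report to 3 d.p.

Since the density peak of Beta(α,β) is at (α−1)/(α+β−2),
α = 1 + 0.557(21−2) = 11.583 and β = 21 − 11.583 = 9.417.

α = 11.583, β = 9.417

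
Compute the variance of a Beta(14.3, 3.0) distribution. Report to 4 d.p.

Var = αβ/[(α+β)²(α+β+1)] = (14.3×3.0)/(17.3²×18.3) = 42.90/5477.007 = 0.0078.

0.0078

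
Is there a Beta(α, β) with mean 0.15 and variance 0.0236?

The Beta variance bound is σ² < μ(1−μ).
Here μ(1−μ) = 0.15×0.85 = 0.1275, and 0.0236 < 0.1275.

Yes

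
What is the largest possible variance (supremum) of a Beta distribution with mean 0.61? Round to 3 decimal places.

0.238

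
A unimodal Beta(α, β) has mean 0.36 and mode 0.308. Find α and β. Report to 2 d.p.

Let s = α+β. Mean gives α = μs = 0.36s; mode gives (α−1)/(s−2) = 0.308.
Substituting: 0.36s − 1 = 0.308(s−2) = 0.308s − 0.616, so 0.052s = 0.384 and s = 7.3846.
Then α = 0.36×7.3846 = 2.66 and β = s−α = 4.73.

α = 2.66, β = 4.73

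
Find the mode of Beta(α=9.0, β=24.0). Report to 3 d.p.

The density x^(α−1)(1−x)^(β−1) is maximised at (α−1)/(α+β−2) = 8.0/31.0 = 0.258.

0.258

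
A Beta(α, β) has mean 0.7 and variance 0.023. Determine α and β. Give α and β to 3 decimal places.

By moment matching, α+β = μ(1−μ)/σ² − 1 = (0.7·0.3)/0.023 − 1 = 9.1304 − 1 = 8.1304.
Since α/(α+β) = μ, α = 0.7·8.1304 = 5.691 and β = 0.3·8.1304 = 2.439.

α = 5.691, β = 2.439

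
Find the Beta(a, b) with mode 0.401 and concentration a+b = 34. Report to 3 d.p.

a = 13.832, b = 20.168

For a,b>1 the mode is (a−1)/(a+b−2), so a = mode·(κ−2)+1 = 0.401×32+1 = 13.832.
And b = (1−mode)·(κ−2)+1 = 0.599×32+1 = 20.168.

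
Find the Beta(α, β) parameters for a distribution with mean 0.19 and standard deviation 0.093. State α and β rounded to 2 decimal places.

Variance = 0.093² = 0.008649. The moment-matching identity α+β = μ(1−μ)/Var − 1 gives
α+β = 0.1539/0.008649 − 1 = 16.7940, so α = μ·16.7940 = 3.19 and β = (1−μ)·16.7940 = 13.60.

α = 3.19, β = 13.60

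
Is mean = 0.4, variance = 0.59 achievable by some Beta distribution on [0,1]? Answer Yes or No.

For any Beta, Var(X) < E[X]·(1−E[X]).
Here μ(1−μ) = 0.4×0.6 = 0.24, and 0.59 ≥ 0.24.

No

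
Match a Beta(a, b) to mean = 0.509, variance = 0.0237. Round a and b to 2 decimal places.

a = 4.86, b = 4.69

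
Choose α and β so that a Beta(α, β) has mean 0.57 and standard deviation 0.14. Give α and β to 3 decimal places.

α = 6.558, β = 4.947

Variance = 0.14² = 0.0196. The moment-matching identity α+β = μ(1−μ)/Var − 1 gives
α+β = 0.2451/0.0196 − 1 = 11.5051, so α = μ·11.5051 = 6.558 and β = (1−μ)·11.5051 = 4.947.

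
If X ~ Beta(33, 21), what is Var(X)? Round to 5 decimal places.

α+β = 54 and αβ = 693, so Var = αβ/[(α+β)²(α+β+1)] = 693/160380 = 0.00432.

0.00432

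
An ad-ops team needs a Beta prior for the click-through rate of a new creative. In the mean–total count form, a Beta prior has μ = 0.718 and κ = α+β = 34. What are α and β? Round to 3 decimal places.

Split κ in proportion μ : (1−μ): α = 0.718·34 = 24.412, β = 34 − 24.412 = 9.588.

α = 24.412, β = 9.588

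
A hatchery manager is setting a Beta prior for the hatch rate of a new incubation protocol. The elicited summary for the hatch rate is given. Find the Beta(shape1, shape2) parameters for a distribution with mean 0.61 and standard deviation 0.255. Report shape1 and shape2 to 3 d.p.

σ² = 0.255² = 0.065025.
With s = shape1+shape2, Var = μ(1−μ)/(s+1), so s+1 = (0.61×0.39)/0.065025 = 3.6586 and s = 2.6586.
shape1 = μs = 1.622, shape2 = (1−μ)s = 1.037.

shape1 = 1.622, shape2 = 1.037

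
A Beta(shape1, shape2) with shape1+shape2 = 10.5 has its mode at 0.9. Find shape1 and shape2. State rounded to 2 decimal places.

shape1 = 8.65, shape2 = 1.85

Mode = (shape1−1)/(κ−2) with κ = shape1+shape2, so shape1−1 = 0.9·8.5 = 7.65.
shape1 = 8.65; shape2 = κ − shape1 = 1.85.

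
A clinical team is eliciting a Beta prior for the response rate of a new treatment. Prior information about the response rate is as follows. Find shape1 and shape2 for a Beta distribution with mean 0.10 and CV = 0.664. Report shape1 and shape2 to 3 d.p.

shape1 = 1.941, shape2 = 17.472

σ = CV·μ = 0.664×0.10 = 0.06640, so σ² = 0.004409.
s+1 = μ(1−μ)/σ² = 0.0900/0.004409 = 20.4130, so s = shape1+shape2 = 19.4130.
shape1 = μs = 1.941, shape2 = (1−μ)s = 17.472.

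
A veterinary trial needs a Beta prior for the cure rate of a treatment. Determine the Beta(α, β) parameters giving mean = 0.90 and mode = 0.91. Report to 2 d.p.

With s = α+β: μ = α/s and mode = (α−1)/(s−2). Eliminating α = μs,
μs − 1 = m(s−2) ⇒ s(μ−m) = 1−2m ⇒ s = -0.82/-0.01 = 82.0000.
So α = μs = 73.80, β = (1−μ)s = 8.20.

α = 73.80, β = 8.20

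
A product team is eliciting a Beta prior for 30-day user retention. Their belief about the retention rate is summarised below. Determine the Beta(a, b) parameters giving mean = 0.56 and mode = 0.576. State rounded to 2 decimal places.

a = 5.32, b = 4.18

Let s = a+b. Mean gives a = μs = 0.56s; mode gives (a−1)/(s−2) = 0.576.
Substituting: 0.56s − 1 = 0.576(s−2) = 0.576s − 1.152, so -0.016s = -0.152 and s = 9.5000.
Then a = 0.56×9.5000 = 5.32 and b = s−a = 4.18.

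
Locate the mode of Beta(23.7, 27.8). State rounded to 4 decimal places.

0.4586

The density x^(α−1)(1−x)^(β−1) is maximised at (α−1)/(α+β−2) = 22.7/49.5 = 0.4586.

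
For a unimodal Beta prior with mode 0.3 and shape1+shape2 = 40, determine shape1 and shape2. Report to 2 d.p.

For shape1,shape2>1 the mode is (shape1−1)/(shape1+shape2−2), so shape1 = mode·(κ−2)+1 = 0.3×38+1 = 12.40.
And shape2 = (1−mode)·(κ−2)+1 = 0.7×38+1 = 27.60.

shape1 = 12.40, shape2 = 27.60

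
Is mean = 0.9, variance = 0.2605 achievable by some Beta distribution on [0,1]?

The Beta variance bound is σ² < μ(1−μ).
Here μ(1−μ) = 0.9×0.1 = 0.09, and 0.2605 ≥ 0.09.

No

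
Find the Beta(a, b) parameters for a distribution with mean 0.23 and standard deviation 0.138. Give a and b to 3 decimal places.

a = 1.909, b = 6.391

First σ² = 0.019044. Setting a = μn, b = (1−μ)n with n = a+b,
μ(1−μ)/(n+1) = 0.019044 ⇒ n+1 = 0.1771/0.019044 = 9.2995 ⇒ n = 8.2995.
Hence a = 0.23×8.2995 = 1.909, b = 0.77×8.2995 = 6.391.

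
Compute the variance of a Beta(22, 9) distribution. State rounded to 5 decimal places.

0.00644

α+β = 31 and αβ = 198, so Var = αβ/[(α+β)²(α+β+1)] = 198/30752 = 0.00644.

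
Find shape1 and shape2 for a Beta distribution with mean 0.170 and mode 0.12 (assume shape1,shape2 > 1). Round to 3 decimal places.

With s = shape1+shape2: μ = shape1/s and mode = (shape1−1)/(s−2). Eliminating shape1 = μs,
μs − 1 = m(s−2) ⇒ s(μ−m) = 1−2m ⇒ s = 0.76/0.050 = 15.2000.
So shape1 = μs = 2.584, shape2 = (1−μ)s = 12.616.

shape1 = 2.584, shape2 = 12.616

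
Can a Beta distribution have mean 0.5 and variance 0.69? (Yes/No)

The Beta variance bound is σ² < μ(1−μ).
Here μ(1−μ) = 0.5×0.5 = 0.25, and 0.69 ≥ 0.25.

No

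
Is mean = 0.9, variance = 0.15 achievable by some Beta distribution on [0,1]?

No

The Beta variance bound is σ² < μ(1−μ).
Here μ(1−μ) = 0.9×0.1 = 0.09, and 0.15 ≥ 0.09.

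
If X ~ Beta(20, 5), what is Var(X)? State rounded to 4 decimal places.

μ = 20/25 = 0.800000; Var = μ(1−μ)/(α+β+1) = 0.1600000/26 = 0.0062.

0.0062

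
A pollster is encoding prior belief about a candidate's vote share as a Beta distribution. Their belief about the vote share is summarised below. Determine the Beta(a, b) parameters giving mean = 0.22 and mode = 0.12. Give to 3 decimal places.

a = 1.672, b = 5.928

With s = a+b: μ = a/s and mode = (a−1)/(s−2). Eliminating a = μs,
μs − 1 = m(s−2) ⇒ s(μ−m) = 1−2m ⇒ s = 0.76/0.10 = 7.6000.
So a = μs = 1.672, b = (1−μ)s = 5.928.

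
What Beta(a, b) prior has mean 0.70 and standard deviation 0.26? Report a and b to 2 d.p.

a = 1.47, b = 0.63

First σ² = 0.0676. Setting a = μn, b = (1−μ)n with n = a+b,
μ(1−μ)/(n+1) = 0.0676 ⇒ n+1 = 0.2100/0.0676 = 3.1065 ⇒ n = 2.1065.
Hence a = 0.70×2.1065 = 1.47, b = 0.30×2.1065 = 0.63.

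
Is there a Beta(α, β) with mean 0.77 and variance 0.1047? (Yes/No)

For any Beta, Var(X) < E[X]·(1−E[X]).
Here μ(1−μ) = 0.77×0.23 = 0.1771, and 0.1047 < 0.1771.

Yes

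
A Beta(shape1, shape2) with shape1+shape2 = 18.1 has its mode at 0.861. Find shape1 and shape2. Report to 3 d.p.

shape1 = 14.862, shape2 = 3.238

Since the density peak of Beta(shape1,shape2) is at (shape1−1)/(shape1+shape2−2),
shape1 = 1 + 0.861(18.1−2) = 14.862 and shape2 = 18.1 − 14.862 = 3.238.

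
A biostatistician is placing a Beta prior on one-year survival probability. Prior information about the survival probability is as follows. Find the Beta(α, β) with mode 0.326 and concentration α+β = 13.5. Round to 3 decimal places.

For α,β>1 the mode is (α−1)/(α+β−2), so α = mode·(κ−2)+1 = 0.326×11.5+1 = 4.749.
And β = (1−mode)·(κ−2)+1 = 0.674×11.5+1 = 8.751.

α = 4.749, β = 8.751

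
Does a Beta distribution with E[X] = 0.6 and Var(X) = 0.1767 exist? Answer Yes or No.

A Beta with mean μ has variance μ(1−μ)/(α+β+1) < μ(1−μ).
Here μ(1−μ) = 0.6×0.4 = 0.24, and 0.1767 < 0.24.

Yes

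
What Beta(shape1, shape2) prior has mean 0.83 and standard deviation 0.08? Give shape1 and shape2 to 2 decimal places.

σ² = 0.08² = 0.0064.
With s = shape1+shape2, Var = μ(1−μ)/(s+1), so s+1 = (0.83×0.17)/0.0064 = 22.0469 and s = 21.0469.
shape1 = μs = 17.47, shape2 = (1−μ)s = 3.58.

shape1 = 17.47, shape2 = 3.58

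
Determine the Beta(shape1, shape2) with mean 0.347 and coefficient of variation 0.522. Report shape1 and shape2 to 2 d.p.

shape1 = 2.05, shape2 = 3.86

Var = (CV·μ)² = (0.522×0.347)² = 0.032810.
shape1+shape2 = μ(1−μ)/Var − 1 = 0.226591/0.032810 − 1 = 5.9063.
Thus shape1 = 0.347·5.9063 = 2.05 and shape2 = 0.653·5.9063 = 3.86.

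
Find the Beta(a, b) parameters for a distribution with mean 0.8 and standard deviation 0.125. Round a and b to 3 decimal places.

Variance = 0.125² = 0.015625. The moment-matching identity a+b = μ(1−μ)/Var − 1 gives
a+b = 0.16/0.015625 − 1 = 9.2400, so a = μ·9.2400 = 7.392 and b = (1−μ)·9.2400 = 1.848.

a = 7.392, b = 1.848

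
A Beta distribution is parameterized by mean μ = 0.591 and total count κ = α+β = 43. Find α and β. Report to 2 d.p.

α = 25.41, β = 17.59

α = μκ = 0.591×43 = 25.41 and β = (1−μ)κ = 0.409×43 = 17.59.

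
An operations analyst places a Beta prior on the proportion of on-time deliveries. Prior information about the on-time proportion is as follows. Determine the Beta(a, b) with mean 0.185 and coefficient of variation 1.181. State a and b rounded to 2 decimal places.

Var = (CV·μ)² = (1.181×0.185)² = 0.047736.
a+b = μ(1−μ)/Var − 1 = 0.150775/0.047736 − 1 = 2.1585.
Thus a = 0.185·2.1585 = 0.40 and b = 0.815·2.1585 = 1.76.

a = 0.40, b = 1.76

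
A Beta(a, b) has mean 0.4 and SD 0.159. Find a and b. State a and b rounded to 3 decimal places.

First σ² = 0.025281. Setting a = μn, b = (1−μ)n with n = a+b,
μ(1−μ)/(n+1) = 0.025281 ⇒ n+1 = 0.24/0.025281 = 9.4933 ⇒ n = 8.4933.
Hence a = 0.4×8.4933 = 3.397, b = 0.6×8.4933 = 5.096.

a = 3.397, b = 5.096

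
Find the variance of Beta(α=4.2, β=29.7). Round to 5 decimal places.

α+β = 33.9 and αβ = 124.74, so Var = αβ/[(α+β)²(α+β+1)] = 124.74/40107.429 = 0.00311.

0.00311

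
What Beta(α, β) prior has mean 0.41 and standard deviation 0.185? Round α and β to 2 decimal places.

Variance = 0.185² = 0.034225. The moment-matching identity α+β = μ(1−μ)/Var − 1 gives
α+β = 0.2419/0.034225 − 1 = 6.0679, so α = μ·6.0679 = 2.49 and β = (1−μ)·6.0679 = 3.58.

α = 2.49, β = 3.58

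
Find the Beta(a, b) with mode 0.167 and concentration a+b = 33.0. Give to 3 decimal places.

a = 6.177, b = 26.823

Mode = (a−1)/(κ−2) with κ = a+b, so a−1 = 0.167·31.0 = 5.177.
a = 6.177; b = κ − a = 26.823.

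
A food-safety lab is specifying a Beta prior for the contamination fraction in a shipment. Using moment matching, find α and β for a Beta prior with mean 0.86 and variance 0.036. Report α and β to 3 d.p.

Write ν = α+β; then α = μν and Var = μ(1−μ)/(ν+1).
ν = μ(1−μ)/Var − 1 = 0.1204/0.036 − 1 = 2.3444.
α = 0.86·2.3444 = 2.016, β = 0.14·2.3444 = 0.328.

α = 2.016, β = 0.328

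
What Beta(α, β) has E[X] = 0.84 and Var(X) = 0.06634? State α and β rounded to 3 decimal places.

α = 0.862, β = 0.164

Write ν = α+β; then α = μν and Var = μ(1−μ)/(ν+1).
ν = μ(1−μ)/Var − 1 = 0.1344/0.06634 − 1 = 1.0259.
α = 0.84·1.0259 = 0.862, β = 0.16·1.0259 = 0.164.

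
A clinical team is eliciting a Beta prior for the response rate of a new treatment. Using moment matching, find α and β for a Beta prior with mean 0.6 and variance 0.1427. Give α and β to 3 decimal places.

α = 0.409, β = 0.273

Let s = α+β. The Beta variance is μ(1−μ)/(s+1).
So s+1 = μ(1−μ)/σ² = (0.6×0.4)/0.1427 = 0.24/0.1427 = 1.6819, giving s = 0.6819.
Then α = μs = 0.6×0.6819 = 0.409 and β = (1−μ)s = 0.4×0.6819 = 0.273.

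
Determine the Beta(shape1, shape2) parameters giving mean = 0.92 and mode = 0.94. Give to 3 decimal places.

With s = shape1+shape2: μ = shape1/s and mode = (shape1−1)/(s−2). Eliminating shape1 = μs,
μs − 1 = m(s−2) ⇒ s(μ−m) = 1−2m ⇒ s = -0.88/-0.02 = 44.0000.
So shape1 = μs = 40.480, shape2 = (1−μ)s = 3.520.

shape1 = 40.480, shape2 = 3.520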